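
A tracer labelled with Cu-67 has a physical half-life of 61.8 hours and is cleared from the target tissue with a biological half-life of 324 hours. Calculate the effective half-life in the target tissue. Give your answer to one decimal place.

51.9 hours

1/t_eff = 1/t_phys + 1/t_biol = 1/61.8 + 1/324 = 0.019268 per hour.
t_eff = 61.8 × 324 / (61.8 + 324) ≈ 51.9 hours.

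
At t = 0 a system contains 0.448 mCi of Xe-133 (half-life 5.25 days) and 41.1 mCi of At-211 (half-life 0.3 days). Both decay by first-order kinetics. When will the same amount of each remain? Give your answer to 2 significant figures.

Set 0.448·(1/2)^(t/5.25) = 41.1·(1/2)^(t/0.3).
Taking log₂: log₂(0.448/41.1) = t·(1/5.25 − 1/0.3).
log₂(0.0109) = -6.5195; 1/5.25 − 1/0.3 = -3.1429.
t = -6.5195 / -3.1429 ≈ 2.0744 days.

2.1 days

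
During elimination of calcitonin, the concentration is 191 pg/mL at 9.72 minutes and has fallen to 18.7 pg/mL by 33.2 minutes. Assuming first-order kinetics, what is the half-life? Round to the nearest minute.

7 minutes

Over Δt = 33.2 − 9.72 = 23.48 minutes, the level fell by a factor of 191/18.7 ≈ 10.214.
n = log₂(10.214) ≈ 3.3525 half-lives, so t½ = 23.48/3.3525 ≈ 7.0038 minutes.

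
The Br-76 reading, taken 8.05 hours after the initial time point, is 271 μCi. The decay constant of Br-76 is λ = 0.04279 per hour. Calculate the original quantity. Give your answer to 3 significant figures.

382 μCi

t½ = ln 2 / λ = 0.69315 / 0.04279 ≈ 16.199 hours.
Number of half-lives elapsed: n = 8.05/16.199 ≈ 0.49695.
A₀ = A × 2^n = 271 × 2^0.49695 = 271 × 1.4112 ≈ 382.44 μCi.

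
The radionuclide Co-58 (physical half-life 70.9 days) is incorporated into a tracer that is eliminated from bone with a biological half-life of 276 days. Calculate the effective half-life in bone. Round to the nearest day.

56 days

1/t_eff = 1/t_phys + 1/t_biol = 1/70.9 + 1/276 = 0.017728 per day.
t_eff = 70.9 × 276 / (70.9 + 276) ≈ 56.409 days.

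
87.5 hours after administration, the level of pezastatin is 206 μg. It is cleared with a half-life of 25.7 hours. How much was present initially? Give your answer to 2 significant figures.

2200 μg

Number of half-lives elapsed: n = 87.5/25.7 ≈ 3.4047.
A₀ = A × 2^n = 206 × 2^3.4047 = 206 × 10.59 ≈ 2181.6 μg.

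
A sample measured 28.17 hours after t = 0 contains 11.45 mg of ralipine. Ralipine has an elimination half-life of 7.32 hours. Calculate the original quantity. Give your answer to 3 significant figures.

165 mg

Number of half-lives elapsed: n = 28.17/7.32 ≈ 3.8484.
A₀ = A × 2^n = 11.45 × 2^3.8484 = 11.45 × 14.404 ≈ 164.92 mg.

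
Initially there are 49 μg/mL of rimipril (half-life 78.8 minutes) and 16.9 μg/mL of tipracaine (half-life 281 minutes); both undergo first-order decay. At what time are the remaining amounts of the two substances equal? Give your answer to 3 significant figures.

168 minutes

Set 49·(1/2)^(t/78.8) = 16.9·(1/2)^(t/281).
Taking log₂: log₂(49/16.9) = t·(1/78.8 − 1/281).
log₂(2.8994) = 1.5358; 1/78.8 − 1/281 = 0.0091316.
t = 1.5358 / 0.0091316 ≈ 168.18 minutes.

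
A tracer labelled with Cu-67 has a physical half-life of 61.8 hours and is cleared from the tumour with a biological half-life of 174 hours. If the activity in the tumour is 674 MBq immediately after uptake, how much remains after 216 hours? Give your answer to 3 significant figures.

25.3 MBq

1/t_eff = 1/t_phys + 1/t_biol = 1/61.8 + 1/174 = 0.021928 per hour.
t_eff = 61.8 × 174 / (61.8 + 174) ≈ 45.603 hours.
Remaining = 674 × (1/2)^(216/45.603) = 674 × (1/2)^4.7365 ≈ 25.283 MBq.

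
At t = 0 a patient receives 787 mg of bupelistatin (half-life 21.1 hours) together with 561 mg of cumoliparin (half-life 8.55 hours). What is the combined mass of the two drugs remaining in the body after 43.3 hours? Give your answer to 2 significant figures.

210 mg

bupelistatin: 787 × (1/2)^(43.3/21.1) = 787 × (1/2)^2.0521 ≈ 189.77 mg.
cumoliparin: 561 × (1/2)^(43.3/8.55) = 561 × (1/2)^5.0643 ≈ 16.767 mg.
Total = 189.77 + 16.767 ≈ 206.53 mg.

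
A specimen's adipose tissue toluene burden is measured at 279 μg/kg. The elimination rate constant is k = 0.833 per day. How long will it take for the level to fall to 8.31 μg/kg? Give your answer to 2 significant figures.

4.2 days

t½ = ln 2 / k = 0.69315 / 0.833 ≈ 0.83211 days.
Fraction remaining = 8.31/279 ≈ 0.029785.
n = log₂(279/8.31) = ln(33.574)/ln 2 ≈ 5.0693 half-lives.
t = n × t½ = 5.0693 × 0.83211 ≈ 4.2182 days.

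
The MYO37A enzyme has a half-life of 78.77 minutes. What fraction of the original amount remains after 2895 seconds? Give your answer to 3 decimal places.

2895 seconds = 48.25 minutes.
n = 48.25/78.77 ≈ 0.61254 half-lives.
Fraction remaining = (1/2)^0.61254 ≈ 0.65404.

0.654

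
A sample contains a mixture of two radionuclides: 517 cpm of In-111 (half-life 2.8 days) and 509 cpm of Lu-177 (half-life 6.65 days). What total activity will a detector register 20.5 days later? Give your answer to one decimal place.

63.3 cpm

In-111: 517 × (1/2)^(20.5/2.8) = 517 × (1/2)^7.3214 ≈ 3.2324 cpm.
Lu-177: 509 × (1/2)^(20.5/6.65) = 509 × (1/2)^3.0827 ≈ 60.08 cpm.
Total = 3.2324 + 60.08 ≈ 63.312 cpm.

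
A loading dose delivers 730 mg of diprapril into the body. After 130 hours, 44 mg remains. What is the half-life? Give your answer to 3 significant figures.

A/A₀ = 44/730 ≈ 0.060274.
n = log₂(16.591) ≈ 4.0523 half-lives elapsed in 130 hours.
t½ = 130/4.0523 ≈ 32.08 hours.

32.1 hours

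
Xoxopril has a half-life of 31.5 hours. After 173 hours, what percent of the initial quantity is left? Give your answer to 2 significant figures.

2.2%

n = 173/31.5 ≈ 5.4921 half-lives.
Fraction remaining = (1/2)^5.4921 ≈ 0.022219, i.e. 2.2219%.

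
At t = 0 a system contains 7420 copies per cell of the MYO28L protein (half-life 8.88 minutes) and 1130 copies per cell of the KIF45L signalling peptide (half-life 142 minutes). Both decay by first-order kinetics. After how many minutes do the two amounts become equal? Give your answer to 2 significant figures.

Set 7420·(1/2)^(t/8.88) = 1130·(1/2)^(t/142).
Taking log₂: log₂(7420/1130) = t·(1/8.88 − 1/142).
log₂(6.5664) = 2.7151; 1/8.88 − 1/142 = 0.10557.
t = 2.7151 / 0.10557 ≈ 25.718 minutes.

26 minutes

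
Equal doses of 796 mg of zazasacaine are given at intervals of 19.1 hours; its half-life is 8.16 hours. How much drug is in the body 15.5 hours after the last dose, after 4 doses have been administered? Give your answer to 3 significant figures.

The 4 doses were given 72.8, 53.7, 34.6, 15.5 hours ago.
Total = 796·(1/2)^(72.8/8.16) + 796·(1/2)^(53.7/8.16) + 796·(1/2)^(34.6/8.16) + 796·(1/2)^(15.5/8.16)
      = 1.6415 + 8.3151 + 42.12 + 213.36 ≈ 265.43 mg.

265 mg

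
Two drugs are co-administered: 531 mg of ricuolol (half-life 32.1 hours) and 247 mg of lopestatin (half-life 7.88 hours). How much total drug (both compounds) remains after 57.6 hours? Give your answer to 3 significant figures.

155 mg

ricuolol: 531 × (1/2)^(57.6/32.1) = 531 × (1/2)^1.7944 ≈ 153.08 mg.
lopestatin: 247 × (1/2)^(57.6/7.88) = 247 × (1/2)^7.3096 ≈ 1.5569 mg.
Total = 153.08 + 1.5569 ≈ 154.64 mg.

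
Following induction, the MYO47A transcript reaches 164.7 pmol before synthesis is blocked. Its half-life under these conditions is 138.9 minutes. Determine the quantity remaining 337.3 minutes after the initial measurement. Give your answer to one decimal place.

30.6 pmol

Number of half-lives: n = 337.3/138.9 ≈ 2.4284.
Remaining = 164.7 × (1/2)^2.4284 = 164.7 × 0.18578 ≈ 30.597 pmol.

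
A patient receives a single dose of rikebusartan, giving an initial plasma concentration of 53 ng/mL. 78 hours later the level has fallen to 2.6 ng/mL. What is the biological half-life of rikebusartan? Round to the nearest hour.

18 hours

A/A₀ = 2.6/53 ≈ 0.049057.
n = log₂(20.385) ≈ 4.3494 half-lives elapsed in 78 hours.
t½ = 78/4.3494 ≈ 17.933 hours.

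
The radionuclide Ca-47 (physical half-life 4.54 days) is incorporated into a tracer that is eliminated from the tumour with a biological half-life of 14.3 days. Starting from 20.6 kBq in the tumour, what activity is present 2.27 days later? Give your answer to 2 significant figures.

13 kBq

1/t_eff = 1/t_phys + 1/t_biol = 1/4.54 + 1/14.3 = 0.29019 per day.
t_eff = 4.54 × 14.3 / (4.54 + 14.3) ≈ 3.446 days.
Remaining = 20.6 × (1/2)^(2.27/3.446) = 20.6 × (1/2)^0.65874 ≈ 13.049 kBq.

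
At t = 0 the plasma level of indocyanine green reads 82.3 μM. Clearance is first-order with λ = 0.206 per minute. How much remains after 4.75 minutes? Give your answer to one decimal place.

30.9 μM

t½ = ln 2 / λ = 0.69315 / 0.206 ≈ 3.3648 minutes.
Number of half-lives: n = 4.75/3.3648 ≈ 1.4117.
Remaining = 82.3 × (1/2)^1.4117 = 82.3 × 0.37587 ≈ 30.934 μM.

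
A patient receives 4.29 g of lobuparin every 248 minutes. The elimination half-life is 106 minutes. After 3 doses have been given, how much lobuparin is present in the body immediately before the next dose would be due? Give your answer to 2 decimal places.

The 3 doses were given 744, 496, 248 minutes ago.
Total = 4.29·(1/2)^(744/106) + 4.29·(1/2)^(496/106) + 4.29·(1/2)^(248/106)
      = 0.03308 + 0.16744 + 0.84754 ≈ 1.0481 g.

1.05 g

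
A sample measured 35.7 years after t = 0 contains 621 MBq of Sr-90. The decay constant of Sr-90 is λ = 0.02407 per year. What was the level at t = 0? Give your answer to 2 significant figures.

t½ = ln 2 / λ = 0.69315 / 0.02407 ≈ 28.797 years.
Number of half-lives elapsed: n = 35.7/28.797 ≈ 1.2397.
A₀ = A × 2^n = 621 × 2^1.2397 = 621 × 2.3615 ≈ 1466.5 MBq.

1500 MBq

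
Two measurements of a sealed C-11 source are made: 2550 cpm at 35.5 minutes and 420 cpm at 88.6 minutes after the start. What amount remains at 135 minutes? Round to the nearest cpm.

87 cpm

Over Δt = 88.6 − 35.5 = 53.1 minutes, the level fell by a factor of 2550/420 ≈ 6.0714.
n = log₂(6.0714) ≈ 2.602 half-lives, so t½ = 53.1/2.602 ≈ 20.407 minutes.
From t = 88.6 to t = 135: 420 × (1/2)^((135−88.6)/20.407) ≈ 86.854 cpm.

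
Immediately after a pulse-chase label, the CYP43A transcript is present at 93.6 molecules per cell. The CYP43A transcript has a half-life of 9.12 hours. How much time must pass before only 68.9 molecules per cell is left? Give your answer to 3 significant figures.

4.03 hours

Fraction remaining = 68.9/93.6 ≈ 0.73611.
n = log₂(93.6/68.9) = ln(1.3585)/ln 2 ≈ 0.442 half-lives.
t = n × t½ = 0.442 × 9.12 ≈ 4.0311 hours.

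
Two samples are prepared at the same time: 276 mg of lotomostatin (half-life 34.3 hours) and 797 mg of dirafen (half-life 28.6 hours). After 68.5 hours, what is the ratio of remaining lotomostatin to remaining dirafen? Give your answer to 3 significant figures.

0.456

lotomostatin: 276 × (1/2)^(68.5/34.3) = 276 × (1/2)^1.9971 ≈ 69.14 mg.
dirafen: 797 × (1/2)^(68.5/28.6) = 797 × (1/2)^2.3951 ≈ 151.52 mg.
Ratio ≈ 69.14 / 151.52 ≈ 0.45632.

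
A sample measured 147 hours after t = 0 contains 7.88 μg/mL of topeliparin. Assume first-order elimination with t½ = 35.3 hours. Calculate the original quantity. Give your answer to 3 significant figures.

Number of half-lives elapsed: n = 147/35.3 ≈ 4.1643.
A₀ = A × 2^n = 7.88 × 2^4.1643 = 7.88 × 17.93 ≈ 141.29 μg/mL.

141 μg/mL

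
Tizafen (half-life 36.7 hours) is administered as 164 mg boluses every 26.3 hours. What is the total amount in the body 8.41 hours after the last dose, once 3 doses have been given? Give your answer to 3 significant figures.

277 mg

The 3 doses were given 61.01, 34.71, 8.41 hours ago.
Total = 164·(1/2)^(61.01/36.7) + 164·(1/2)^(34.71/36.7) + 164·(1/2)^(8.41/36.7)
      = 51.81 + 85.141 + 139.91 ≈ 276.86 mg.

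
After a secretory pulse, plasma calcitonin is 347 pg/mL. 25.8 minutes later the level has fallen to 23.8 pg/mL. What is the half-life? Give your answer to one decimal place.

6.7 minutes

A/A₀ = 23.8/347 ≈ 0.068588.
n = log₂(14.58) ≈ 3.8659 half-lives elapsed in 25.8 minutes.
t½ = 25.8/3.8659 ≈ 6.6737 minutes.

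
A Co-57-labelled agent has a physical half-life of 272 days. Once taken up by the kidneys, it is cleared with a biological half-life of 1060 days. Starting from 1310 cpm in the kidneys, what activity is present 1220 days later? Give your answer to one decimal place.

1/t_eff = 1/t_phys + 1/t_biol = 1/272 + 1/1060 = 0.0046199 per day.
t_eff = 272 × 1060 / (272 + 1060) ≈ 216.46 days.
Remaining = 1310 × (1/2)^(1220/216.46) = 1310 × (1/2)^5.6362 ≈ 26.339 cpm.

26.3 cpm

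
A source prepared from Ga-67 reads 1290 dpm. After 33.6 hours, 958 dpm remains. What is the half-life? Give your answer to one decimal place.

A/A₀ = 958/1290 ≈ 0.74264.
n = log₂(1.3466) ≈ 0.42927 half-lives elapsed in 33.6 hours.
t½ = 33.6/0.42927 ≈ 78.272 hours.

78.3 hours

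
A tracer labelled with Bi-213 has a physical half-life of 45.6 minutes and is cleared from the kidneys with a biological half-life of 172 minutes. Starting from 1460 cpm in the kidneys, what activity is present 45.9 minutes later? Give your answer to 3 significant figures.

604 cpm

1/t_eff = 1/t_phys + 1/t_biol = 1/45.6 + 1/172 = 0.027744 per minute.
t_eff = 45.6 × 172 / (45.6 + 172) ≈ 36.044 minutes.
Remaining = 1460 × (1/2)^(45.9/36.044) = 1460 × (1/2)^1.2734 ≈ 603.96 cpm.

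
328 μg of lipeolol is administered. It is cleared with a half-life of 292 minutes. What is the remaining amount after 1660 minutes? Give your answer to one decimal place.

Number of half-lives: n = 1660/292 ≈ 5.6849.
Remaining = 328 × (1/2)^5.6849 = 328 × 0.019439 ≈ 6.3759 μg.

6.4 μg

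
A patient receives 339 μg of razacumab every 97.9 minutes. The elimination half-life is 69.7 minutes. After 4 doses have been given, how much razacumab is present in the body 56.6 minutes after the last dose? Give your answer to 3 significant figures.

The 4 doses were given 350.3, 252.4, 154.5, 56.6 minutes ago.
Total = 339·(1/2)^(350.3/69.7) + 339·(1/2)^(252.4/69.7) + 339·(1/2)^(154.5/69.7) + 339·(1/2)^(56.6/69.7)
      = 10.406 + 27.549 + 72.933 + 193.08 ≈ 303.97 μg.

304 μg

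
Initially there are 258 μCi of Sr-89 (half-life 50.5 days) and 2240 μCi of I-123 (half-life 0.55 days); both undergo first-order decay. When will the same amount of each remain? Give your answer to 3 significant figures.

Set 258·(1/2)^(t/50.5) = 2240·(1/2)^(t/0.55).
Taking log₂: log₂(258/2240) = t·(1/50.5 − 1/0.55).
log₂(0.11518) = -3.1181; 1/50.5 − 1/0.55 = -1.7984.
t = -3.1181 / -1.7984 ≈ 1.7338 days.

1.73 days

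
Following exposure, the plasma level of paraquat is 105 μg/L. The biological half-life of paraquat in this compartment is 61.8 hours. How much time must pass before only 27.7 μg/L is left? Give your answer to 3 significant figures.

Fraction remaining = 27.7/105 ≈ 0.26381.
n = log₂(105/27.7) = ln(3.7906)/ln 2 ≈ 1.9224 half-lives.
t = n × t½ = 1.9224 × 61.8 ≈ 118.81 hours.

119 hours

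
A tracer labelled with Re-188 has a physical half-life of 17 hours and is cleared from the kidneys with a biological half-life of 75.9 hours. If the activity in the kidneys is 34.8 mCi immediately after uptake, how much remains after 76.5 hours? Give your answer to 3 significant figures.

0.765 mCi

1/t_eff = 1/t_phys + 1/t_biol = 1/17 + 1/75.9 = 0.071999 per hour.
t_eff = 17 × 75.9 / (17 + 75.9) ≈ 13.889 hours.
Remaining = 34.8 × (1/2)^(76.5/13.889) = 34.8 × (1/2)^5.5079 ≈ 0.76478 mCi.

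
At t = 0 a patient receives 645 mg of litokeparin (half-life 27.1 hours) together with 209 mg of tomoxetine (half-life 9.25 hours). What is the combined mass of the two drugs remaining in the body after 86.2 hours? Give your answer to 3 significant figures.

litokeparin: 645 × (1/2)^(86.2/27.1) = 645 × (1/2)^3.1808 ≈ 71.128 mg.
tomoxetine: 209 × (1/2)^(86.2/9.25) = 209 × (1/2)^9.3189 ≈ 0.32724 mg.
Total = 71.128 + 0.32724 ≈ 71.455 mg.

71.5 mg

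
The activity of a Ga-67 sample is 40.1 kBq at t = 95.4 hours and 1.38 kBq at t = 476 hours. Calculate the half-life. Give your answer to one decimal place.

Over Δt = 476 − 95.4 = 380.6 hours, the level fell by a factor of 40.1/1.38 ≈ 29.058.
n = log₂(29.058) ≈ 4.8609 half-lives, so t½ = 380.6/4.8609 ≈ 78.299 hours.

78.3 hours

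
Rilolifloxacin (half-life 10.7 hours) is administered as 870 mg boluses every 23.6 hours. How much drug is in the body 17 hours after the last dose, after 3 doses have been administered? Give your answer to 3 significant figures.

366 mg

The 3 doses were given 64.2, 40.6, 17 hours ago.
Total = 870·(1/2)^(64.2/10.7) + 870·(1/2)^(40.6/10.7) + 870·(1/2)^(17/10.7)
      = 13.594 + 62.704 + 289.23 ≈ 365.53 mg.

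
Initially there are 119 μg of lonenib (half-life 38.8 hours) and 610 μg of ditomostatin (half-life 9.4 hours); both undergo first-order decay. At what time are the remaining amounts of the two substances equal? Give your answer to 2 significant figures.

29 hours

Set 119·(1/2)^(t/38.8) = 610·(1/2)^(t/9.4).
Taking log₂: log₂(119/610) = t·(1/38.8 − 1/9.4).
log₂(0.19508) = -2.3578; 1/38.8 − 1/9.4 = -0.08061.
t = -2.3578 / -0.08061 ≈ 29.25 hours.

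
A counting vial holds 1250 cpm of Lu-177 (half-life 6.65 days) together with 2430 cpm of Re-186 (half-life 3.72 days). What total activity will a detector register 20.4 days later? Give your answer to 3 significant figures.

203 cpm

Lu-177: 1250 × (1/2)^(20.4/6.65) = 1250 × (1/2)^3.0677 ≈ 149.09 cpm.
Re-186: 2430 × (1/2)^(20.4/3.72) = 2430 × (1/2)^5.4839 ≈ 54.3 cpm.
Total = 149.09 + 54.3 ≈ 203.39 cpm.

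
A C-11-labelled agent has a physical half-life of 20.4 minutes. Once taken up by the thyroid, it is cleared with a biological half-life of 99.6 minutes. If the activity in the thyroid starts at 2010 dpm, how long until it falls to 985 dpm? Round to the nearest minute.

17 minutes

1/t_eff = 1/t_phys + 1/t_biol = 1/20.4 + 1/99.6 = 0.05906 per minute.
t_eff = 20.4 × 99.6 / (20.4 + 99.6) ≈ 16.932 minutes.
n = log₂(2010/985) ≈ 1.029; t = 1.029 × 16.932 ≈ 17.423 minutes.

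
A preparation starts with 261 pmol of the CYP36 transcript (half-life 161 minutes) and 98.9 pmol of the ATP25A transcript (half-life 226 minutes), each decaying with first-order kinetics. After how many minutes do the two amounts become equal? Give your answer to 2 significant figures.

780 minutes

Set 261·(1/2)^(t/161) = 98.9·(1/2)^(t/226).
Taking log₂: log₂(261/98.9) = t·(1/161 − 1/226).
log₂(2.639) = 1.4; 1/161 − 1/226 = 0.0017864.
t = 1.4 / 0.0017864 ≈ 783.7 minutes.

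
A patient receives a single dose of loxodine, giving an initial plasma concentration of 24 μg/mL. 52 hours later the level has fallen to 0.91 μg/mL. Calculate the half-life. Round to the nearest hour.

A/A₀ = 0.91/24 ≈ 0.037917.
n = log₂(26.374) ≈ 4.721 half-lives elapsed in 52 hours.
t½ = 52/4.721 ≈ 11.015 hours.

11 hours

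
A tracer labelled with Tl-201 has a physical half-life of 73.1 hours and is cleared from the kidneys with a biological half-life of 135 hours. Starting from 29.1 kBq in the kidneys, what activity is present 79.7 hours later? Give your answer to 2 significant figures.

1/t_eff = 1/t_phys + 1/t_biol = 1/73.1 + 1/135 = 0.021087 per hour.
t_eff = 73.1 × 135 / (73.1 + 135) ≈ 47.422 hours.
Remaining = 29.1 × (1/2)^(79.7/47.422) = 29.1 × (1/2)^1.6807 ≈ 9.0775 kBq.

9.1 kBq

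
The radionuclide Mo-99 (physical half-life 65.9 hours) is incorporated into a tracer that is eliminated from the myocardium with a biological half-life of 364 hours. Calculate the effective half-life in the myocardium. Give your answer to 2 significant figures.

56 hours

1/t_eff = 1/t_phys + 1/t_biol = 1/65.9 + 1/364 = 0.017922 per hour.
t_eff = 65.9 × 364 / (65.9 + 364) ≈ 55.798 hours.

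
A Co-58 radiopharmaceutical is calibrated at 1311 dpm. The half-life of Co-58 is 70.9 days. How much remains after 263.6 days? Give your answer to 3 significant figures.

Number of half-lives: n = 263.6/70.9 ≈ 3.7179.
Remaining = 1311 × (1/2)^3.7179 = 1311 × 0.075997 ≈ 99.632 dpm.

99.6 dpm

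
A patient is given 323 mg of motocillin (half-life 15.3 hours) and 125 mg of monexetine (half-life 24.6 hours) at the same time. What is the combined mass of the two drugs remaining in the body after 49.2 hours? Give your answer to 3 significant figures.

66.0 mg

motocillin: 323 × (1/2)^(49.2/15.3) = 323 × (1/2)^3.2157 ≈ 34.768 mg.
monexetine: 125 × (1/2)^(49.2/24.6) = 125 × (1/2)^2 ≈ 31.25 mg.
Total = 34.768 + 31.25 ≈ 66.018 mg.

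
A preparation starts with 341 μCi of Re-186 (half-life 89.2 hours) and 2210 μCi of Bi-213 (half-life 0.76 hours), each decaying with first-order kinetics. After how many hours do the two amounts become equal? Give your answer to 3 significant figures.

Set 341·(1/2)^(t/89.2) = 2210·(1/2)^(t/0.76).
Taking log₂: log₂(341/2210) = t·(1/89.2 − 1/0.76).
log₂(0.1543) = -2.6962; 1/89.2 − 1/0.76 = -1.3046.
t = -2.6962 / -1.3046 ≈ 2.0667 hours.

2.07 hours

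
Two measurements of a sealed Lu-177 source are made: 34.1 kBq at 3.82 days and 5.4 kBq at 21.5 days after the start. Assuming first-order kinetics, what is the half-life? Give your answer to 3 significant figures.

Over Δt = 21.5 − 3.82 = 17.68 days, the level fell by a factor of 34.1/5.4 ≈ 6.3148.
n = log₂(6.3148) ≈ 2.6587 half-lives, so t½ = 17.68/2.6587 ≈ 6.6498 days.

6.65 days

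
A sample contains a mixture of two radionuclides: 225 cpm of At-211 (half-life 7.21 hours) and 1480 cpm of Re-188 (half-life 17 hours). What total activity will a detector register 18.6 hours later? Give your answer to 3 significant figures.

At-211: 225 × (1/2)^(18.6/7.21) = 225 × (1/2)^2.5798 ≈ 37.636 cpm.
Re-188: 1480 × (1/2)^(18.6/17) = 1480 × (1/2)^1.0941 ≈ 693.27 cpm.
Total = 37.636 + 693.27 ≈ 730.9 cpm.

731 cpm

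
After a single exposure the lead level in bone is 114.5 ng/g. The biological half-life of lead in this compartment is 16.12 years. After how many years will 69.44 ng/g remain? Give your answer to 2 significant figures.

12 years

Fraction remaining = 69.44/114.5 ≈ 0.60646.
n = log₂(114.5/69.44) = ln(1.6489)/ln 2 ≈ 0.72151 half-lives.
t = n × t½ = 0.72151 × 16.12 ≈ 11.631 years.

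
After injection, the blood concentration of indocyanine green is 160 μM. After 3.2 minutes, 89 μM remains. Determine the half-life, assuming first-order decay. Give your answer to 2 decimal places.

A/A₀ = 89/160 ≈ 0.55625.
n = log₂(1.7978) ≈ 0.84619 half-lives elapsed in 3.2 minutes.
t½ = 3.2/0.84619 ≈ 3.7816 minutes.

3.78 minutes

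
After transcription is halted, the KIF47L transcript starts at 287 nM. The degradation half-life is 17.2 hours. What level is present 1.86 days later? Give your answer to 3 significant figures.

Convert the elapsed time: 1.86 days = 44.64 hours.
Number of half-lives: n = 44.64/17.2 ≈ 2.5953.
Remaining = 287 × (1/2)^2.5953 = 287 × 0.16547 ≈ 47.49 nM.

47.5 nM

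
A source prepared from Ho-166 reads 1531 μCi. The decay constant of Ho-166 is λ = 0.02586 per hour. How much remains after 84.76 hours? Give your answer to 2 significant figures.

t½ = ln 2 / λ = 0.69315 / 0.02586 ≈ 26.804 hours.
Number of half-lives: n = 84.76/26.804 ≈ 3.1622.
Remaining = 1531 × (1/2)^3.1622 = 1531 × 0.11171 ≈ 171.02 μCi.

170 μCi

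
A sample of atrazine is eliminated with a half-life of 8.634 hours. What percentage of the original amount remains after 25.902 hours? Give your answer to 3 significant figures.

n = 25.902/8.634 ≈ 3 half-lives.
Fraction remaining = (1/2)^3 ≈ 0.125, i.e. 12.5%.

12.5%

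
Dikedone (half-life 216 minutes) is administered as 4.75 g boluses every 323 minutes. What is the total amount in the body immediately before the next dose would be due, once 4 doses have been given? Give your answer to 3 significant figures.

2.57 g

The 4 doses were given 1292, 969, 646, 323 minutes ago.
Total = 4.75·(1/2)^(1292/216) + 4.75·(1/2)^(969/216) + 4.75·(1/2)^(646/216) + 4.75·(1/2)^(323/216)
      = 0.075178 + 0.21195 + 0.59757 + 1.6848 ≈ 2.5695 g.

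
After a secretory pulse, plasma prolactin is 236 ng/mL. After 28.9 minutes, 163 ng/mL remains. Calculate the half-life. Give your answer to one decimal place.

54.1 minutes

A/A₀ = 163/236 ≈ 0.69068.
n = log₂(1.4479) ≈ 0.53391 half-lives elapsed in 28.9 minutes.
t½ = 28.9/0.53391 ≈ 54.128 minutes.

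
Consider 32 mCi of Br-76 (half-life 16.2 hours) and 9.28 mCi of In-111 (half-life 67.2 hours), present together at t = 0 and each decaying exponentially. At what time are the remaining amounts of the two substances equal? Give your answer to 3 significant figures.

38.1 hours

Set 32·(1/2)^(t/16.2) = 9.28·(1/2)^(t/67.2).
Taking log₂: log₂(32/9.28) = t·(1/16.2 − 1/67.2).
log₂(3.4483) = 1.7859; 1/16.2 − 1/67.2 = 0.046847.
t = 1.7859 / 0.046847 ≈ 38.121 hours.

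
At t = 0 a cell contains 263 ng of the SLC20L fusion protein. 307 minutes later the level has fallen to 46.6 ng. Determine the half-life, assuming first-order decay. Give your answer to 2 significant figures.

A/A₀ = 46.6/263 ≈ 0.17719.
n = log₂(5.6438) ≈ 2.4967 half-lives elapsed in 307 minutes.
t½ = 307/2.4967 ≈ 122.96 minutes.

120 minutes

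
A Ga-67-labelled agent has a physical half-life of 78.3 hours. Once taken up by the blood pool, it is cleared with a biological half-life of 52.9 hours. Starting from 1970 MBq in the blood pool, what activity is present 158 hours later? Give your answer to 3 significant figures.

1/t_eff = 1/t_phys + 1/t_biol = 1/78.3 + 1/52.9 = 0.031675 per hour.
t_eff = 78.3 × 52.9 / (78.3 + 52.9) ≈ 31.571 hours.
Remaining = 1970 × (1/2)^(158/31.571) = 1970 × (1/2)^5.0046 ≈ 61.365 MBq.

61.4 MBq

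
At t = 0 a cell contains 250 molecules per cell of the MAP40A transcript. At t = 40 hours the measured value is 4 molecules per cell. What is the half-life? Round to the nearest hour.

7 hours

A/A₀ = 4/250 ≈ 0.016.
n = log₂(62.5) ≈ 5.9658 half-lives elapsed in 40 hours.
t½ = 40/5.9658 ≈ 6.7049 hours.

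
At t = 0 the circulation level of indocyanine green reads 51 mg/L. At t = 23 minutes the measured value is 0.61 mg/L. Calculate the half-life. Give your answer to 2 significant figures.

3.6 minutes

A/A₀ = 0.61/51 ≈ 0.011961.
n = log₂(83.607) ≈ 6.3855 half-lives elapsed in 23 minutes.
t½ = 23/6.3855 ≈ 3.6019 minutes.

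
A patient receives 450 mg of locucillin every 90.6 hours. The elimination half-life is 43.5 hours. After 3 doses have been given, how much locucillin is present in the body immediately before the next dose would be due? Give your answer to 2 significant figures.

The 3 doses were given 271.8, 181.2, 90.6 hours ago.
Total = 450·(1/2)^(271.8/43.5) + 450·(1/2)^(181.2/43.5) + 450·(1/2)^(90.6/43.5)
      = 5.9196 + 25.076 + 106.23 ≈ 137.22 mg.

140 mg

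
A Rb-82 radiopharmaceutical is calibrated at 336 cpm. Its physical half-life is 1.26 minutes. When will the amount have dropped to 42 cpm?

3.78 minutes

42/336 = 1/8, so 3 half-lives have elapsed.
t = 3 × 1.26 = 3.78 minutes.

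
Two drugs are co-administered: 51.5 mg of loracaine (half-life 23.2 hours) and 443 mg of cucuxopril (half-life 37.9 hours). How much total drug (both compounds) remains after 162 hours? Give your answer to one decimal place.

loracaine: 51.5 × (1/2)^(162/23.2) = 51.5 × (1/2)^6.9828 ≈ 0.40718 mg.
cucuxopril: 443 × (1/2)^(162/37.9) = 443 × (1/2)^4.2744 ≈ 22.892 mg.
Total = 0.40718 + 22.892 ≈ 23.299 mg.

23.3 mg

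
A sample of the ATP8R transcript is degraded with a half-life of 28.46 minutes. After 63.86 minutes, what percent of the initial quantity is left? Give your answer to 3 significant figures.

n = 63.86/28.46 ≈ 2.2439 half-lives.
Fraction remaining = (1/2)^2.2439 ≈ 0.21112, i.e. 21.112%.

21.1%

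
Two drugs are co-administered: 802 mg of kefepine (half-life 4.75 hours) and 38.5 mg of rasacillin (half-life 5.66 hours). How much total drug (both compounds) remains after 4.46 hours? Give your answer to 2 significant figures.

440 mg

kefepine: 802 × (1/2)^(4.46/4.75) = 802 × (1/2)^0.93895 ≈ 418.33 mg.
rasacillin: 38.5 × (1/2)^(4.46/5.66) = 38.5 × (1/2)^0.78799 ≈ 22.297 mg.
Total = 418.33 + 22.297 ≈ 440.63 mg.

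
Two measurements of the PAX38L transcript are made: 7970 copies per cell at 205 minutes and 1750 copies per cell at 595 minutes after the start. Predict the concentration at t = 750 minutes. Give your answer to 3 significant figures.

Over Δt = 595 − 205 = 390 minutes, the level fell by a factor of 7970/1750 ≈ 4.5543.
n = log₂(4.5543) ≈ 2.1872 half-lives, so t½ = 390/2.1872 ≈ 178.31 minutes.
From t = 595 to t = 750: 1750 × (1/2)^((750−595)/178.31) ≈ 957.98 copies per cell.

958 copies per cell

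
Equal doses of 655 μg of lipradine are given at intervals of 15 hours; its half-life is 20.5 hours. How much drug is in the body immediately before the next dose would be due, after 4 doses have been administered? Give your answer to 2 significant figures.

The 4 doses were given 60, 45, 30, 15 hours ago.
Total = 655·(1/2)^(60/20.5) + 655·(1/2)^(45/20.5) + 655·(1/2)^(30/20.5) + 655·(1/2)^(15/20.5)
      = 86.135 + 143.04 + 237.53 + 394.44 ≈ 861.13 μg.

860 μg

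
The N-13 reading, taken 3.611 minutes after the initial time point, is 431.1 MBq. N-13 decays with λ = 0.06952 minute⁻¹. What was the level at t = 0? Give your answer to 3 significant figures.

554 MBq

t½ = ln 2 / λ = 0.69315 / 0.06952 ≈ 9.9705 minutes.
Number of half-lives elapsed: n = 3.611/9.9705 ≈ 0.36217.
A₀ = A × 2^n = 431.1 × 2^0.36217 = 431.1 × 1.2854 ≈ 554.12 MBq.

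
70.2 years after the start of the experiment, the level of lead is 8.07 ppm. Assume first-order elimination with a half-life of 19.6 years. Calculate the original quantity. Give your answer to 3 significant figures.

96.6 ppm

Number of half-lives elapsed: n = 70.2/19.6 ≈ 3.5816.
A₀ = A × 2^n = 8.07 × 2^3.5816 = 8.07 × 11.972 ≈ 96.617 ppm.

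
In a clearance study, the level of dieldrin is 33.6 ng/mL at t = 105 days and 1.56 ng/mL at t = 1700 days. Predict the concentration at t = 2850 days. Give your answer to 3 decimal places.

Over Δt = 1700 − 105 = 1595 days, the level fell by a factor of 33.6/1.56 ≈ 21.538.
n = log₂(21.538) ≈ 4.4288 half-lives, so t½ = 1595/4.4288 ≈ 360.14 days.
From t = 1700 to t = 2850: 1.56 × (1/2)^((2850−1700)/360.14) ≈ 0.17056 ng/mL.

0.171 ng/mL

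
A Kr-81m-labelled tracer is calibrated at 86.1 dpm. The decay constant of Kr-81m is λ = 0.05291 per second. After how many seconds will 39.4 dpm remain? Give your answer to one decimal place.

t½ = ln 2 / λ = 0.69315 / 0.05291 ≈ 13.1 seconds.
Fraction remaining = 39.4/86.1 ≈ 0.45761.
n = log₂(86.1/39.4) = ln(2.1853)/ln 2 ≈ 1.1278 half-lives.
t = n × t½ = 1.1278 × 13.1 ≈ 14.775 seconds.

14.8 seconds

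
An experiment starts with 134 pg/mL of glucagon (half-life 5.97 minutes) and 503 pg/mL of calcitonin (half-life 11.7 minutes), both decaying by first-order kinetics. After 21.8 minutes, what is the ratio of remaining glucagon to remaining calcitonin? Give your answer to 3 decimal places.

glucagon: 134 × (1/2)^(21.8/5.97) = 134 × (1/2)^3.6516 ≈ 10.663 pg/mL.
calcitonin: 503 × (1/2)^(21.8/11.7) = 503 × (1/2)^1.8632 ≈ 138.25 pg/mL.
Ratio ≈ 10.663 / 138.25 ≈ 0.077124.

0.077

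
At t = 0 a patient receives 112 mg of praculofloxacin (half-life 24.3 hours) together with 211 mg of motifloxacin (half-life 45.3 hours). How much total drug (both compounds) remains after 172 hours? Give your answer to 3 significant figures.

16.0 mg

praculofloxacin: 112 × (1/2)^(172/24.3) = 112 × (1/2)^7.0782 ≈ 0.82884 mg.
motifloxacin: 211 × (1/2)^(172/45.3) = 211 × (1/2)^3.7969 ≈ 15.181 mg.
Total = 0.82884 + 15.181 ≈ 16.01 mg.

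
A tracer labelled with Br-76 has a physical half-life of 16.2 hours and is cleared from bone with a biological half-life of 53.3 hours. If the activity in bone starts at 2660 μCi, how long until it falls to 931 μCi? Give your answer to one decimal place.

1/t_eff = 1/t_phys + 1/t_biol = 1/16.2 + 1/53.3 = 0.08049 per hour.
t_eff = 16.2 × 53.3 / (16.2 + 53.3) ≈ 12.424 hours.
n = log₂(2660/931) ≈ 1.5146; t = 1.5146 × 12.424 ≈ 18.817 hours.

18.8 hours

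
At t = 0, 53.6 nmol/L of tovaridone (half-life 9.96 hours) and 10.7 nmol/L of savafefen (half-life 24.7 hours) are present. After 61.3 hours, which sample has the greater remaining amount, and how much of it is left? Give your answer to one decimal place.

tovaridone: 53.6 × (1/2)^6.1546 ≈ 0.75238 nmol/L.
savafefen: 10.7 × (1/2)^2.4818 ≈ 1.9155 nmol/L.
Savafefen has more remaining, at ≈ 1.9155 nmol/L.

savafefen, 1.9 nmol/L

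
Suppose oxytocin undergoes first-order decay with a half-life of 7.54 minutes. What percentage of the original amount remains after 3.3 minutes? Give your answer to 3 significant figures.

73.8%

n = 3.3/7.54 ≈ 0.43767 half-lives.
Fraction remaining = (1/2)^0.43767 ≈ 0.73833, i.e. 73.833%.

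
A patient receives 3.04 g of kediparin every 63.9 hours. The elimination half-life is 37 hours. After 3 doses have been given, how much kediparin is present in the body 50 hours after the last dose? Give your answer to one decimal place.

The 3 doses were given 177.8, 113.9, 50 hours ago.
Total = 3.04·(1/2)^(177.8/37) + 3.04·(1/2)^(113.9/37) + 3.04·(1/2)^(50/37)
      = 0.10872 + 0.35991 + 1.1915 ≈ 1.6601 g.

1.7 g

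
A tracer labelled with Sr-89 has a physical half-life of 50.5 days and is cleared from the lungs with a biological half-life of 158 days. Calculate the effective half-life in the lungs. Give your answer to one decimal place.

1/t_eff = 1/t_phys + 1/t_biol = 1/50.5 + 1/158 = 0.026131 per day.
t_eff = 50.5 × 158 / (50.5 + 158) ≈ 38.269 days.

38.3 days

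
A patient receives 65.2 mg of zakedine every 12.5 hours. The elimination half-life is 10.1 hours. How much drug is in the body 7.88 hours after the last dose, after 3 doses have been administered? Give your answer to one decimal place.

60.9 mg

The 3 doses were given 32.88, 20.38, 7.88 hours ago.
Total = 65.2·(1/2)^(32.88/10.1) + 65.2·(1/2)^(20.38/10.1) + 65.2·(1/2)^(7.88/10.1)
      = 6.8275 + 16.1 + 37.965 ≈ 60.892 mg.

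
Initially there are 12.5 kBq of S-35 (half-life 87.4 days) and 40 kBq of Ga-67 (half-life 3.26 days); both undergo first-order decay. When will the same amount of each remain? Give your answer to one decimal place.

Set 12.5·(1/2)^(t/87.4) = 40·(1/2)^(t/3.26).
Taking log₂: log₂(12.5/40) = t·(1/87.4 − 1/3.26).
log₂(0.3125) = -1.6781; 1/87.4 − 1/3.26 = -0.29531.
t = -1.6781 / -0.29531 ≈ 5.6825 days.

5.7 days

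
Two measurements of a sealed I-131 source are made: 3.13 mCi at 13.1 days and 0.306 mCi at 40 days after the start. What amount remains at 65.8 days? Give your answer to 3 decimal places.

Over Δt = 40 − 13.1 = 26.9 days, the level fell by a factor of 3.13/0.306 ≈ 10.229.
n = log₂(10.229) ≈ 3.3546 half-lives, so t½ = 26.9/3.3546 ≈ 8.0189 days.
From t = 40 to t = 65.8: 0.306 × (1/2)^((65.8−40)/8.0189) ≈ 0.0329 mCi.

0.033 mCi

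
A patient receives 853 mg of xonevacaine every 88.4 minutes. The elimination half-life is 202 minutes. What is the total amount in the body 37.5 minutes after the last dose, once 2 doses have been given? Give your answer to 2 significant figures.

1300 mg

The 2 doses were given 125.9, 37.5 minutes ago.
Total = 853·(1/2)^(125.9/202) + 853·(1/2)^(37.5/202)
      = 553.77 + 750.01 ≈ 1303.8 mg.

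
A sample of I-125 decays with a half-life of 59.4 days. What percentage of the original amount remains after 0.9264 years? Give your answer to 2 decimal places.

1.93%

0.9264 years = 338.136 days.
n = 338.136/59.4 ≈ 5.6925 half-lives.
Fraction remaining = (1/2)^5.6925 ≈ 0.019337, i.e. 1.9337%.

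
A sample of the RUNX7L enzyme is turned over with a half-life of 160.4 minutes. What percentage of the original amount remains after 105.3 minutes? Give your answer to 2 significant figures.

63%

n = 105.3/160.4 ≈ 0.65648 half-lives.
Fraction remaining = (1/2)^0.65648 ≈ 0.63442, i.e. 63.442%.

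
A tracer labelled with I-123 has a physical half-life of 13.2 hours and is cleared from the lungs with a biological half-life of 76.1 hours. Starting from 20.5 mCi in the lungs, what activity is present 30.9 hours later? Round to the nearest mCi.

1/t_eff = 1/t_phys + 1/t_biol = 1/13.2 + 1/76.1 = 0.088898 per hour.
t_eff = 13.2 × 76.1 / (13.2 + 76.1) ≈ 11.249 hours.
Remaining = 20.5 × (1/2)^(30.9/11.249) = 20.5 × (1/2)^2.747 ≈ 3.0538 mCi.

3 mCi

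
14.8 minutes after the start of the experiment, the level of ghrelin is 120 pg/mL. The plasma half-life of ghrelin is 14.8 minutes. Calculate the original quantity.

240 pg/mL

Number of half-lives elapsed: n = 14.8/14.8 ≈ 1.
A₀ = A × 2^n = 120 × 2^1 = 120 × 2 ≈ 240 pg/mL.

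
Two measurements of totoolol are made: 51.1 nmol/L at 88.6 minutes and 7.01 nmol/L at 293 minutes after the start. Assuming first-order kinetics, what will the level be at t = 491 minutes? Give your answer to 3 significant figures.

Over Δt = 293 − 88.6 = 204.4 minutes, the level fell by a factor of 51.1/7.01 ≈ 7.2896.
n = log₂(7.2896) ≈ 2.8658 half-lives, so t½ = 204.4/2.8658 ≈ 71.323 minutes.
From t = 293 to t = 491: 7.01 × (1/2)^((491−293)/71.323) ≈ 1.0234 nmol/L.

1.02 nmol/L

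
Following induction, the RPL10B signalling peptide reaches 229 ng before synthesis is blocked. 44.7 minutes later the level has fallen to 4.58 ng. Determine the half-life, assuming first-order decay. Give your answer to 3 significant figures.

A/A₀ = 4.58/229 ≈ 0.02.
n = log₂(50) ≈ 5.6439 half-lives elapsed in 44.7 minutes.
t½ = 44.7/5.6439 ≈ 7.9201 minutes.

7.92 minutes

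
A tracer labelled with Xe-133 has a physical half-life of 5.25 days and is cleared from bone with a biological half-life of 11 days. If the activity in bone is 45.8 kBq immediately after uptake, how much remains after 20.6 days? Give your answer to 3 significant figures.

1/t_eff = 1/t_phys + 1/t_biol = 1/5.25 + 1/11 = 0.28139 per day.
t_eff = 5.25 × 11 / (5.25 + 11) ≈ 3.5538 days.
Remaining = 45.8 × (1/2)^(20.6/3.5538) = 45.8 × (1/2)^5.7965 ≈ 0.82401 kBq.

0.824 kBq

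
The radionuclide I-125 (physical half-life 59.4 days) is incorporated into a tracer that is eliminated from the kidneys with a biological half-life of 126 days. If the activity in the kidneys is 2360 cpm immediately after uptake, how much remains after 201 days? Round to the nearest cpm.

75 cpm

1/t_eff = 1/t_phys + 1/t_biol = 1/59.4 + 1/126 = 0.024772 per day.
t_eff = 59.4 × 126 / (59.4 + 126) ≈ 40.369 days.
Remaining = 2360 × (1/2)^(201/40.369) = 2360 × (1/2)^4.9791 ≈ 74.827 cpm.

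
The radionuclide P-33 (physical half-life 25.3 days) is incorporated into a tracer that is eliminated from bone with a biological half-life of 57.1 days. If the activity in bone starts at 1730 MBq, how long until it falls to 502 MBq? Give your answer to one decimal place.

1/t_eff = 1/t_phys + 1/t_biol = 1/25.3 + 1/57.1 = 0.057039 per day.
t_eff = 25.3 × 57.1 / (25.3 + 57.1) ≈ 17.532 days.
n = log₂(1730/502) ≈ 1.785; t = 1.785 × 17.532 ≈ 31.295 days.

31.3 days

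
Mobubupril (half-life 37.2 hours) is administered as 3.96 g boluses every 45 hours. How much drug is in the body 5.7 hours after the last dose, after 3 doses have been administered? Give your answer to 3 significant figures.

The 3 doses were given 95.7, 50.7, 5.7 hours ago.
Total = 3.96·(1/2)^(95.7/37.2) + 3.96·(1/2)^(50.7/37.2) + 3.96·(1/2)^(5.7/37.2)
      = 0.66569 + 1.5396 + 3.561 ≈ 5.7663 g.

5.77 g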